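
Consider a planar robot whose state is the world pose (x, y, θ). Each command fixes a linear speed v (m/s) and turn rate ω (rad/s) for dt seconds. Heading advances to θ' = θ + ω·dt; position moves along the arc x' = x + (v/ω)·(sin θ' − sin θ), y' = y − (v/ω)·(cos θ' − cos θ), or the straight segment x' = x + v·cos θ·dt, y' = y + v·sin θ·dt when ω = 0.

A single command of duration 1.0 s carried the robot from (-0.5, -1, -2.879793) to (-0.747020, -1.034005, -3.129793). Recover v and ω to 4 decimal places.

Δθ = -3.129793 − -2.879793 = -0.250000
ω = Δθ/dt = -0.250000/1.0 = -0.2500
R = Δx/(sin θ' − sin θ) = -1.0000
v = R·ω = -1.0000·-0.2500 = 0.2500

v = 0.2500, ω = -0.2500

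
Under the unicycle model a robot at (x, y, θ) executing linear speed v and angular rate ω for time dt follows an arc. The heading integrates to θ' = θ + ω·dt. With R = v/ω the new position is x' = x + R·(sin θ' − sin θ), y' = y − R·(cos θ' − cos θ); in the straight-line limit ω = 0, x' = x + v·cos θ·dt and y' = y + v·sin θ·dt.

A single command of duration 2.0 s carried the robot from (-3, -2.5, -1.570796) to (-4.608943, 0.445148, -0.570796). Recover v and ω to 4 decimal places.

v = -1.7500, ω = 0.5000

Δθ = -0.570796 − -1.570796 = 1.000000
ω = Δθ/dt = 1.000000/2.0 = 0.5000
R = −Δy/(cos θ' − cos θ) = -3.5000
v = R·ω = -3.5000·0.5000 = -1.7500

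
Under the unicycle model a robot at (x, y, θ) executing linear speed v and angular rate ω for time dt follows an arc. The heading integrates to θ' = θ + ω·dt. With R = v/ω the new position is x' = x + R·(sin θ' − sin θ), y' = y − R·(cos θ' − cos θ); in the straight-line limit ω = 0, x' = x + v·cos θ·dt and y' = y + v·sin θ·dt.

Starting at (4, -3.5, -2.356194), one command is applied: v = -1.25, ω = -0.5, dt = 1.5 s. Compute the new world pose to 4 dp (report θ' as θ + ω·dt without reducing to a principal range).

(5.6793, -2.7693, -3.1062)

θ' = -2.3562 + -0.5·1.5 = -3.1062
R = v/ω = -1.25/-0.5 = 2.5000
x' = 4 + 2.5000·(sin -3.1062 − sin -2.3562) = 5.6793
y' = -3.5 − 2.5000·(cos -3.1062 − cos -2.3562) = -2.7693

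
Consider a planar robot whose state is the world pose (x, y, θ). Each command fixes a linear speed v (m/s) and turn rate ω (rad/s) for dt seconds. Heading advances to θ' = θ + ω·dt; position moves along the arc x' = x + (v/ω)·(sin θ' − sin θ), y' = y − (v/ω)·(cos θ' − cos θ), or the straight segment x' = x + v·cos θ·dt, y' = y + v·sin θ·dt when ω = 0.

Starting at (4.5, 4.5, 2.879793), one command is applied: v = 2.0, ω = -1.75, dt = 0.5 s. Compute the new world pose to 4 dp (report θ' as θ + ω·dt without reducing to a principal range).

θ' = 2.8798 + -1.75·0.5 = 2.0048
R = v/ω = 2.0/-1.75 = -1.1429
x' = 4.5 + -1.1429·(sin 2.0048 − sin 2.8798) = 3.7589
y' = 4.5 − -1.1429·(cos 2.0048 − cos 2.8798) = 5.1233

(3.7589, 5.1233, 2.0048)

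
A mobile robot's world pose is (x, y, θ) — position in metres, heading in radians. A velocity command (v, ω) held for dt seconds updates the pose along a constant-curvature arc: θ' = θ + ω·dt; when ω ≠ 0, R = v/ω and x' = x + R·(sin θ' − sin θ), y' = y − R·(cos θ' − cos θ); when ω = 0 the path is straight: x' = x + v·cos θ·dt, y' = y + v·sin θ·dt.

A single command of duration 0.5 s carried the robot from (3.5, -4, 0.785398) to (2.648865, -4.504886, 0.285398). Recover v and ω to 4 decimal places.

Δθ = 0.285398 − 0.785398 = -0.500000
ω = Δθ/dt = -0.500000/0.5 = -1.0000
R = Δx/(sin θ' − sin θ) = 2.0000
v = R·ω = 2.0000·-1.0000 = -2.0000

v = -2.0000, ω = -1.0000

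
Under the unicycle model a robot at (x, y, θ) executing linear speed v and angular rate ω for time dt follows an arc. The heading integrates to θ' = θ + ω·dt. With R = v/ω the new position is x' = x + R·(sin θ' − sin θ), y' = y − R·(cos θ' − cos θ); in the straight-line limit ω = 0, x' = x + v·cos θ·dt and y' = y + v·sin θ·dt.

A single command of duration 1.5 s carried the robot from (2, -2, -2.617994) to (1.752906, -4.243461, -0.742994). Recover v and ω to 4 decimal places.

v = 1.7500, ω = 1.2500

Δθ = -0.742994 − -2.617994 = 1.875000
ω = Δθ/dt = 1.875000/1.5 = 1.2500
R = −Δy/(cos θ' − cos θ) = 1.4000
v = R·ω = 1.4000·1.2500 = 1.7500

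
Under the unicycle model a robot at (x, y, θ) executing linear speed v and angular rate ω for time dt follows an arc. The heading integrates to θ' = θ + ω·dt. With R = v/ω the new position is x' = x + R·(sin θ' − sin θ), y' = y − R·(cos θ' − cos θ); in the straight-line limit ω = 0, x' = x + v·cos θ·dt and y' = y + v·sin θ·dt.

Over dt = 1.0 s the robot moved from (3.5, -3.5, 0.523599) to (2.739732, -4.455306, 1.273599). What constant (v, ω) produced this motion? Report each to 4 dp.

Δθ = 1.273599 − 0.523599 = 0.750000
ω = Δθ/dt = 0.750000/1.0 = 0.7500
R = −Δy/(cos θ' − cos θ) = -1.6667
v = R·ω = -1.6667·0.7500 = -1.2500

v = -1.2500, ω = 0.7500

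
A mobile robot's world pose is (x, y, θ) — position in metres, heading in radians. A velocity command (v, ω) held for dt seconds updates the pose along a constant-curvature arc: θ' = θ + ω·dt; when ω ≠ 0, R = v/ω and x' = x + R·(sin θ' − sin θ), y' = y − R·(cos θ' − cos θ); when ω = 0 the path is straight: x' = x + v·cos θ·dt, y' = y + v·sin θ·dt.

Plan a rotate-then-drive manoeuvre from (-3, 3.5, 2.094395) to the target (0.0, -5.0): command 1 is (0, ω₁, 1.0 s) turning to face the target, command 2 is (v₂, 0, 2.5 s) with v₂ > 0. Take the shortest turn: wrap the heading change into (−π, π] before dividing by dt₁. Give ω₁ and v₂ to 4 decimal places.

ω₁ = 2.9573, v₂ = 3.6056

heading to target = atan2(-5−3.5, 0−-3) = -1.2315
Δθ = wrap(-1.2315 − 2.0944) = 2.9573; ω₁ = Δθ/dt₁ = 2.9573
distance = √((0−-3)² + (-5−3.5)²) = 9.0139; v₂ = distance/dt₂ = 3.6056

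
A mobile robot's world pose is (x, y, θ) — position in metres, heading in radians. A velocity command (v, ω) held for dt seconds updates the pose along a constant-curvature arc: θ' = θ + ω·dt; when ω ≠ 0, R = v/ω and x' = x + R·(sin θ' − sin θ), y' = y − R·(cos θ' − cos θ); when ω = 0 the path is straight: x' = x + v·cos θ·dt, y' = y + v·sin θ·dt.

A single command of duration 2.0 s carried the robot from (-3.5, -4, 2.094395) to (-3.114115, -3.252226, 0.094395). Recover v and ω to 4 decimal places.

Δθ = 0.094395 − 2.094395 = -2.000000
ω = Δθ/dt = -2.000000/2.0 = -1.0000
R = −Δy/(cos θ' − cos θ) = -0.5000
v = R·ω = -0.5000·-1.0000 = 0.5000

v = 0.5000, ω = -1.0000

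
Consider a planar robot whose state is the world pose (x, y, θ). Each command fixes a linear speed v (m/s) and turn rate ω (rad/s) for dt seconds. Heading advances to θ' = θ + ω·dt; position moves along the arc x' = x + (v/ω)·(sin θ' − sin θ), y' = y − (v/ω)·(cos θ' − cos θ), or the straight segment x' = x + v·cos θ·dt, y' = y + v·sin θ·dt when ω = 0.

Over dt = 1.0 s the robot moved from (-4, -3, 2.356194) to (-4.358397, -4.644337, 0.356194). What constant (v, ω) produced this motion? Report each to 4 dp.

v = -2.0000, ω = -2.0000

Δθ = 0.356194 − 2.356194 = -2.000000
ω = Δθ/dt = -2.000000/1.0 = -2.0000
R = −Δy/(cos θ' − cos θ) = 1.0000
v = R·ω = 1.0000·-2.0000 = -2.0000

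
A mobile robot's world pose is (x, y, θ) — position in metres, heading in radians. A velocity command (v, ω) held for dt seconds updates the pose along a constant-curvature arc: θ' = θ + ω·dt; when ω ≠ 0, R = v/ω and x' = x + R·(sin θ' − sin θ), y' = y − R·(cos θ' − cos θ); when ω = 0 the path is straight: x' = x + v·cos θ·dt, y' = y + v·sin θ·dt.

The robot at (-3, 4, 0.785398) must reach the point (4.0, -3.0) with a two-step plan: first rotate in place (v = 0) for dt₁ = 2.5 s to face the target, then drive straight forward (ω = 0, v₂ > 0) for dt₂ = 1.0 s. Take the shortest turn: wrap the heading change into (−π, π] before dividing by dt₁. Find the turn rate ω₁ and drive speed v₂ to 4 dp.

ω₁ = -0.6283, v₂ = 9.8995

heading to target = atan2(-3−4, 4−-3) = -0.7854
Δθ = wrap(-0.7854 − 0.7854) = -1.5708; ω₁ = Δθ/dt₁ = -0.6283
distance = √((4−-3)² + (-3−4)²) = 9.8995; v₂ = distance/dt₂ = 9.8995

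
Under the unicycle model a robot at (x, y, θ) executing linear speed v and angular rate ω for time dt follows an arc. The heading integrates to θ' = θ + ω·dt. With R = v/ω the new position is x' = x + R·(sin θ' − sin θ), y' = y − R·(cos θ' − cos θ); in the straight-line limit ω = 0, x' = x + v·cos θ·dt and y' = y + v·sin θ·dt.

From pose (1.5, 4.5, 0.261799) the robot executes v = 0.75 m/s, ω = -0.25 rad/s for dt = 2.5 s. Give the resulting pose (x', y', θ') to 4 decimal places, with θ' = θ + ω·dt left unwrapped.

θ' = 0.2618 + -0.25·2.5 = -0.3632
R = v/ω = 0.75/-0.25 = -3.0000
x' = 1.5 + -3.0000·(sin -0.3632 − sin 0.2618) = 3.3423
y' = 4.5 − -3.0000·(cos -0.3632 − cos 0.2618) = 4.4065

(3.3423, 4.4065, -0.3632)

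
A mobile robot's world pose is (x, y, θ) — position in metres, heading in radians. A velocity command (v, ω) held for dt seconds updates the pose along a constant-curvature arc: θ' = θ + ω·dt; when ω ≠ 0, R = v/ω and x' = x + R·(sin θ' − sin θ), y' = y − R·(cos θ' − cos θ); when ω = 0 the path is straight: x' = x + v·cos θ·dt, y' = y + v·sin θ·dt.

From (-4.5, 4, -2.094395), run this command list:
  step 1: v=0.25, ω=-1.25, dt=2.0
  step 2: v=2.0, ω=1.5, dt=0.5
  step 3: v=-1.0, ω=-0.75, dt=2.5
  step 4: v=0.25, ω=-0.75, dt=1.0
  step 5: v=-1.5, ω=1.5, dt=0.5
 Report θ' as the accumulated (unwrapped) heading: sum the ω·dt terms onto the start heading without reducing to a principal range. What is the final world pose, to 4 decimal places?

step 1: θ'=-4.5944 (R=-0.2000) → pose (-4.8718, 4.0765, -4.5944)
step 2: θ'=-3.8444 (R=1.3333) → pose (-5.3341, 4.9369, -3.8444)
step 3: θ'=-5.7194 (R=1.3333) → pose (-5.4834, 2.7925, -5.7194)
step 4: θ'=-6.4694 (R=-0.3333) → pose (-5.2435, 2.8383, -6.4694)
step 5: θ'=-5.7194 (R=-1.0000) → pose (-5.9630, 2.7009, -5.7194)

(-5.9630, 2.7009, -5.7194)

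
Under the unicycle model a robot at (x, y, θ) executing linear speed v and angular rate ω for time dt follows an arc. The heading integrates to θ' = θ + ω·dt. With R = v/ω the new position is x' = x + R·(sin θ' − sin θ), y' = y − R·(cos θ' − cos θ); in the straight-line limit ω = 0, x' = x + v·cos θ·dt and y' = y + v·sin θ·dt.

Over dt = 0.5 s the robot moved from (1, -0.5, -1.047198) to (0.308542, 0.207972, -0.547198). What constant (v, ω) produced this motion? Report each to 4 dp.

Δθ = -0.547198 − -1.047198 = 0.500000
ω = Δθ/dt = 0.500000/0.5 = 1.0000
R = −Δy/(cos θ' − cos θ) = -2.0000
v = R·ω = -2.0000·1.0000 = -2.0000

v = -2.0000, ω = 1.0000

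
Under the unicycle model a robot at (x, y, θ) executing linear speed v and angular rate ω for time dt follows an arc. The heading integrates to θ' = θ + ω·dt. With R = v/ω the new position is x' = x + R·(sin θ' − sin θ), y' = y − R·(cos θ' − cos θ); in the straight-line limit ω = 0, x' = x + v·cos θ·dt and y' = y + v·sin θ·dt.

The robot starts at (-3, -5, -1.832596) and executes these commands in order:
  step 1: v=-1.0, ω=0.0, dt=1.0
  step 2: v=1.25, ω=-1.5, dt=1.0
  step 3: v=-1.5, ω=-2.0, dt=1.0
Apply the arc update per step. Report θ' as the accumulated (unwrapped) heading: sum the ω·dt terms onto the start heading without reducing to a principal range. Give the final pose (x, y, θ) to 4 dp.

(-3.2364, -5.8088, -5.3326)

step 1: θ'=-1.8326 (straight) → pose (-2.7412, -4.0341, -1.8326)
step 2: θ'=-3.3326 (R=-0.8333) → pose (-3.7043, -4.6366, -3.3326)
step 3: θ'=-5.3326 (R=0.7500) → pose (-3.2364, -5.8088, -5.3326)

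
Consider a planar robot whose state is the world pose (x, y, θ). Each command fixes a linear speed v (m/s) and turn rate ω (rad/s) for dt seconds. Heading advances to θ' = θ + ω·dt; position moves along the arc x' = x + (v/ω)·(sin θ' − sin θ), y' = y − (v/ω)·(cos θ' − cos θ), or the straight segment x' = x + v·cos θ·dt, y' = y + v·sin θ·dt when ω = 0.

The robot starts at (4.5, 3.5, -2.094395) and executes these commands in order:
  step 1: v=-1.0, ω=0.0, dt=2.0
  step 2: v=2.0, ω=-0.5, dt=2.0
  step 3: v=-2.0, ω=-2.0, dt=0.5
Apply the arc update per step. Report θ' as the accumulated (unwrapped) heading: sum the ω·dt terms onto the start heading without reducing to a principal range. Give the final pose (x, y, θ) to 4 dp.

step 1: θ'=-2.0944 (straight) → pose (5.5000, 5.2321, -2.0944)
step 2: θ'=-3.0944 (R=-4.0000) → pose (2.2246, 3.2365, -3.0944)
step 3: θ'=-4.0944 (R=1.0000) → pose (3.0868, 2.8170, -4.0944)

(3.0868, 2.8170, -4.0944)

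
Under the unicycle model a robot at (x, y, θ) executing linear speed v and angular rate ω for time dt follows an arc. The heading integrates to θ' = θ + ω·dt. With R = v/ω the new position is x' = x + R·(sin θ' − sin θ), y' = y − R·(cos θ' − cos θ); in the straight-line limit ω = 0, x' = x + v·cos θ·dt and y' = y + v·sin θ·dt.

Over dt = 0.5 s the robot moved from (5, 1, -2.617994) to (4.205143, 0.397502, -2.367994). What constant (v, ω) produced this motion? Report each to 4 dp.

Δθ = -2.367994 − -2.617994 = 0.250000
ω = Δθ/dt = 0.250000/0.5 = 0.5000
R = Δx/(sin θ' − sin θ) = 4.0000
v = R·ω = 4.0000·0.5000 = 2.0000

v = 2.0000, ω = 0.5000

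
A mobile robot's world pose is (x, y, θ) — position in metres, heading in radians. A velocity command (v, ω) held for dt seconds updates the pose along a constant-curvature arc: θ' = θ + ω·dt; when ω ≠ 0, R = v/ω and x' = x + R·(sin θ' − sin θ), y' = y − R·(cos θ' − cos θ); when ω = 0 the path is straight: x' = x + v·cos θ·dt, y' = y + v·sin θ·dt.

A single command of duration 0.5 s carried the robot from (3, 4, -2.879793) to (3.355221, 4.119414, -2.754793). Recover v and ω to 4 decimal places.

Δθ = -2.754793 − -2.879793 = 0.125000
ω = Δθ/dt = 0.125000/0.5 = 0.2500
R = Δx/(sin θ' − sin θ) = -3.0000
v = R·ω = -3.0000·0.2500 = -0.7500

v = -0.7500, ω = 0.2500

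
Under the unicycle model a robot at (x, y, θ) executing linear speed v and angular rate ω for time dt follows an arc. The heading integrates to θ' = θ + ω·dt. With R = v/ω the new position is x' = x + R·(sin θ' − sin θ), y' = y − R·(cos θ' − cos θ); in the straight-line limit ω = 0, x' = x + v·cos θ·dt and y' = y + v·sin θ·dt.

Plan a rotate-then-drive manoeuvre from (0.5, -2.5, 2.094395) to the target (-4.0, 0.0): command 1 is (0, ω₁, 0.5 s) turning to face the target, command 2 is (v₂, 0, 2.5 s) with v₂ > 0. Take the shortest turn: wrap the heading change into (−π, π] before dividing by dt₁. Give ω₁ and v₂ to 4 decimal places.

ω₁ = 1.0802, v₂ = 2.0591

heading to target = atan2(0−-2.5, -4−0.5) = 2.6345
Δθ = wrap(2.6345 − 2.0944) = 0.5401; ω₁ = Δθ/dt₁ = 1.0802
distance = √((-4−0.5)² + (0−-2.5)²) = 5.1478; v₂ = distance/dt₂ = 2.0591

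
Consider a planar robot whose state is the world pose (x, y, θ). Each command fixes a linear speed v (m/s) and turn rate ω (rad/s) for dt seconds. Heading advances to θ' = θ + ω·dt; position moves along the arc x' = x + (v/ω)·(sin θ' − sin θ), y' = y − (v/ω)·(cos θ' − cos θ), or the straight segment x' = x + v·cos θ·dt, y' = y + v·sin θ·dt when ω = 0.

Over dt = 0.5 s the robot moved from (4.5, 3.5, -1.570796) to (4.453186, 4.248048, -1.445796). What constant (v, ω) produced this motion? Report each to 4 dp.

v = -1.5000, ω = 0.2500

Δθ = -1.445796 − -1.570796 = 0.125000
ω = Δθ/dt = 0.125000/0.5 = 0.2500
R = −Δy/(cos θ' − cos θ) = -6.0000
v = R·ω = -6.0000·0.2500 = -1.5000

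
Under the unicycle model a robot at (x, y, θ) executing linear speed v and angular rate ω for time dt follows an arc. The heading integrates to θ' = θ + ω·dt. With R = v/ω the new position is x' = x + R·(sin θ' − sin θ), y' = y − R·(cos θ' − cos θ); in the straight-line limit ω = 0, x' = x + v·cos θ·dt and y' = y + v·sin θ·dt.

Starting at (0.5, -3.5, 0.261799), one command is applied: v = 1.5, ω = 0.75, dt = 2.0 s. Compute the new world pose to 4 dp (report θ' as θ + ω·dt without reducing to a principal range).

θ' = 0.2618 + 0.75·2.0 = 1.7618
R = v/ω = 1.5/0.75 = 2.0000
x' = 0.5 + 2.0000·(sin 1.7618 − sin 0.2618) = 1.9460
y' = -3.5 − 2.0000·(cos 1.7618 − cos 0.2618) = -1.1885

(1.9460, -1.1885, 1.7618)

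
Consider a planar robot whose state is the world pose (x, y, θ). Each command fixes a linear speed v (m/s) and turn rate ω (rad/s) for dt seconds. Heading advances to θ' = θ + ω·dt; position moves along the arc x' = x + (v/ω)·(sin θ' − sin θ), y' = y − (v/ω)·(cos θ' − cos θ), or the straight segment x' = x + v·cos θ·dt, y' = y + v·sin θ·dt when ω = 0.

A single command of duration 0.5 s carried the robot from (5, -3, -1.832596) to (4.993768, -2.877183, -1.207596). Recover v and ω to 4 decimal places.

Δθ = -1.207596 − -1.832596 = 0.625000
ω = Δθ/dt = 0.625000/0.5 = 1.2500
R = −Δy/(cos θ' − cos θ) = -0.2000
v = R·ω = -0.2000·1.2500 = -0.2500

v = -0.2500, ω = 1.2500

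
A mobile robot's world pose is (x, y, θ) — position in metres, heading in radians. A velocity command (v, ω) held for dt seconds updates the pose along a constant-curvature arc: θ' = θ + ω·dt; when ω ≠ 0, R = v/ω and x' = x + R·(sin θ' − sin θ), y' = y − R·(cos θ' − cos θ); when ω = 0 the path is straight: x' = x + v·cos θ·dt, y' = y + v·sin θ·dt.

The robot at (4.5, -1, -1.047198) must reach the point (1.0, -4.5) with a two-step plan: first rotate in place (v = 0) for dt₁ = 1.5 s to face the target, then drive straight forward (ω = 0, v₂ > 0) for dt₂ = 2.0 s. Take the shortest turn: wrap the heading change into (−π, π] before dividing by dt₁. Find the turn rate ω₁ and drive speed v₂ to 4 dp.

ω₁ = -0.8727, v₂ = 2.4749

heading to target = atan2(-4.5−-1, 1−4.5) = -2.3562
Δθ = wrap(-2.3562 − -1.0472) = -1.3090; ω₁ = Δθ/dt₁ = -0.8727
distance = √((1−4.5)² + (-4.5−-1)²) = 4.9497; v₂ = distance/dt₂ = 2.4749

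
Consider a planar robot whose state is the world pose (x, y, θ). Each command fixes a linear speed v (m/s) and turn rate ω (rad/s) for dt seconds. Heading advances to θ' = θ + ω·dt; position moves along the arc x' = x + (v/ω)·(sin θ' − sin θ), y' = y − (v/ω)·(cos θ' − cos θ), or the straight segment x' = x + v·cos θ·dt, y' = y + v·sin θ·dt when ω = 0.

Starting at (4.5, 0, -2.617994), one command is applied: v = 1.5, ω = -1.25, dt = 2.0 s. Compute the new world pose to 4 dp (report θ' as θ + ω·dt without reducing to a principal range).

(2.7974, 1.5127, -5.1180)

θ' = -2.6180 + -1.25·2.0 = -5.1180
R = v/ω = 1.5/-1.25 = -1.2000
x' = 4.5 + -1.2000·(sin -5.1180 − sin -2.6180) = 2.7974
y' = 0 − -1.2000·(cos -5.1180 − cos -2.6180) = 1.5127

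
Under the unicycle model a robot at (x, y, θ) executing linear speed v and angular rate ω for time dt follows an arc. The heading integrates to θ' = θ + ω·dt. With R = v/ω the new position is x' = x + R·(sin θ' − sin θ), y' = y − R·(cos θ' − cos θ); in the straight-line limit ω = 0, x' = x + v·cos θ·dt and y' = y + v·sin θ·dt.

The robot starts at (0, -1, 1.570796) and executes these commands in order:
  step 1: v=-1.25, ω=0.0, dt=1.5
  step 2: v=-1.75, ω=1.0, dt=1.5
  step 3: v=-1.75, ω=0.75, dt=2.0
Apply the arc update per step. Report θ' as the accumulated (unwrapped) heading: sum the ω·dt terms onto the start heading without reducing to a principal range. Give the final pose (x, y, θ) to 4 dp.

step 1: θ'=1.5708 (straight) → pose (0.0000, -2.8750, 1.5708)
step 2: θ'=3.0708 (R=-1.7500) → pose (1.6262, -4.6206, 3.0708)
step 3: θ'=4.5708 (R=-2.3333) → pose (4.1012, -2.6224, 4.5708)

(4.1012, -2.6224, 4.5708)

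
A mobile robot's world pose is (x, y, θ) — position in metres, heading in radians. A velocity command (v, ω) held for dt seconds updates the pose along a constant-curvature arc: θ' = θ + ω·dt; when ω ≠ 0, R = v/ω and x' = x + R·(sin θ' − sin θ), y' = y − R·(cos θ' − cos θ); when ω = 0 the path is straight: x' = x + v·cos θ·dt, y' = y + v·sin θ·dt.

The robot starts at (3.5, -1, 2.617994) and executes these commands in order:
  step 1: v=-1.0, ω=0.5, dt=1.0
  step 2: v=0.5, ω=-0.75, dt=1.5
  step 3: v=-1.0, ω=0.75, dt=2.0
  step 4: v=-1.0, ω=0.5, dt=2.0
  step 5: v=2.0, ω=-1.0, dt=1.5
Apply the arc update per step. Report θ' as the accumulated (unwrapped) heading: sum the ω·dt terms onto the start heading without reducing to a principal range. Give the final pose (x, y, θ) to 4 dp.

(4.5511, -1.6798, 2.9930)

step 1: θ'=3.1180 (R=-2.0000) → pose (4.4528, -1.2674, 3.1180)
step 2: θ'=1.9930 (R=-0.6667) → pose (3.8604, -0.8741, 1.9930)
step 3: θ'=3.4930 (R=-1.3333) → pose (5.5356, -1.5796, 3.4930)
step 4: θ'=4.4930 (R=-2.0000) → pose (6.7992, -0.1371, 4.4930)
step 5: θ'=2.9930 (R=-2.0000) → pose (4.5511, -1.6798, 2.9930)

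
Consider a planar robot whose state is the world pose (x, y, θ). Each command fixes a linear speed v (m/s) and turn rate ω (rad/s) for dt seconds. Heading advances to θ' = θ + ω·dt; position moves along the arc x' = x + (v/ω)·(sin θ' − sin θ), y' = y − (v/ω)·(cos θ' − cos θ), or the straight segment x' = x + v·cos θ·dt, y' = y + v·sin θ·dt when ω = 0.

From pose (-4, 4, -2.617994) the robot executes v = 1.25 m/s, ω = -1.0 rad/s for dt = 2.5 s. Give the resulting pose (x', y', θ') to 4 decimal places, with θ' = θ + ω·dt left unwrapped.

(-5.7736, 5.5758, -5.1180)

θ' = -2.6180 + -1.0·2.5 = -5.1180
R = v/ω = 1.25/-1.0 = -1.2500
x' = -4 + -1.2500·(sin -5.1180 − sin -2.6180) = -5.7736
y' = 4 − -1.2500·(cos -5.1180 − cos -2.6180) = 5.5758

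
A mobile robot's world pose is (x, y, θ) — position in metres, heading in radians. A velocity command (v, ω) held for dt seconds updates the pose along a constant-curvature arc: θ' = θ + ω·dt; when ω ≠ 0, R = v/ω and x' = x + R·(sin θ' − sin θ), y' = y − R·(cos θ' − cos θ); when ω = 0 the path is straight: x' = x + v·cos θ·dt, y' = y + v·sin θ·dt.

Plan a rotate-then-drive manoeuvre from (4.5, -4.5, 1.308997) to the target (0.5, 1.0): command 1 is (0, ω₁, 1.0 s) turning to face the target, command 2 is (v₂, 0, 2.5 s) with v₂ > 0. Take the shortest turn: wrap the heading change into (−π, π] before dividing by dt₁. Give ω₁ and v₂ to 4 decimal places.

heading to target = atan2(1−-4.5, 0.5−4.5) = 2.1996
Δθ = wrap(2.1996 − 1.3090) = 0.8906; ω₁ = Δθ/dt₁ = 0.8906
distance = √((0.5−4.5)² + (1−-4.5)²) = 6.8007; v₂ = distance/dt₂ = 2.7203

ω₁ = 0.8906, v₂ = 2.7203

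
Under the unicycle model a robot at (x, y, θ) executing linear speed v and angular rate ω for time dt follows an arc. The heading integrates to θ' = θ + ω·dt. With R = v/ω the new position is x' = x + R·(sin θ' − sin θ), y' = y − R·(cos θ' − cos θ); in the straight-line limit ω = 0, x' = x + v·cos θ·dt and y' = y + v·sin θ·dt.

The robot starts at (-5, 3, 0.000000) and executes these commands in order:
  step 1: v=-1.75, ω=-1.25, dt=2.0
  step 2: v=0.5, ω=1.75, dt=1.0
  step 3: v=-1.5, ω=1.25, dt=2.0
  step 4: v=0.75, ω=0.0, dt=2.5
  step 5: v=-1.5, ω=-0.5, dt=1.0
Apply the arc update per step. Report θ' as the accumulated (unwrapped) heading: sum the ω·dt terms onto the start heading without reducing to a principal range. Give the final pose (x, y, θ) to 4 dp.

step 1: θ'=-2.5000 (R=1.4000) → pose (-5.8379, 5.5216, -2.5000)
step 2: θ'=-0.7500 (R=0.2857) → pose (-5.8616, 5.0836, -0.7500)
step 3: θ'=1.7500 (R=-1.2000) → pose (-7.8604, 3.9917, 1.7500)
step 4: θ'=1.7500 (straight) → pose (-8.1946, 5.8367, 1.7500)
step 5: θ'=1.2500 (R=3.0000) → pose (-8.2996, 4.3560, 1.2500)

(-8.2996, 4.3560, 1.2500)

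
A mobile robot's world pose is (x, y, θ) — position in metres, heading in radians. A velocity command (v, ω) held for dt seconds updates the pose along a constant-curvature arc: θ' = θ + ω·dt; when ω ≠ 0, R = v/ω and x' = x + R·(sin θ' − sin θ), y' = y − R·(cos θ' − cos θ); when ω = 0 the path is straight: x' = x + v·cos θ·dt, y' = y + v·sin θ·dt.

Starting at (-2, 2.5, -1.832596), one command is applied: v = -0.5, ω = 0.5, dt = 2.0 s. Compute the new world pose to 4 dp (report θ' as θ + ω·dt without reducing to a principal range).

θ' = -1.8326 + 0.5·2.0 = -0.8326
R = v/ω = -0.5/0.5 = -1.0000
x' = -2 + -1.0000·(sin -0.8326 − sin -1.8326) = -2.2262
y' = 2.5 − -1.0000·(cos -0.8326 − cos -1.8326) = 3.4318

(-2.2262, 3.4318, -0.8326)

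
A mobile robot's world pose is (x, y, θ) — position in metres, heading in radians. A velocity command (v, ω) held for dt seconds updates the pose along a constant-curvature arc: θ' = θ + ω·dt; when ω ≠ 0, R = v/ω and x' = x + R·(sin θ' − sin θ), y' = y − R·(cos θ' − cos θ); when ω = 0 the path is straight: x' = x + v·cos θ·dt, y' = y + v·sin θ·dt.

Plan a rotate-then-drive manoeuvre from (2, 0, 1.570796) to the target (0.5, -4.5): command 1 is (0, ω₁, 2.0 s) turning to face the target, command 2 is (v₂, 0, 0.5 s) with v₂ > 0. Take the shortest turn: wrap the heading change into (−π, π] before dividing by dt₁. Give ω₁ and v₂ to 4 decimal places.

ω₁ = 1.4099, v₂ = 9.4868

heading to target = atan2(-4.5−0, 0.5−2) = -1.8925
Δθ = wrap(-1.8925 − 1.5708) = 2.8198; ω₁ = Δθ/dt₁ = 1.4099
distance = √((0.5−2)² + (-4.5−0)²) = 4.7434; v₂ = distance/dt₂ = 9.4868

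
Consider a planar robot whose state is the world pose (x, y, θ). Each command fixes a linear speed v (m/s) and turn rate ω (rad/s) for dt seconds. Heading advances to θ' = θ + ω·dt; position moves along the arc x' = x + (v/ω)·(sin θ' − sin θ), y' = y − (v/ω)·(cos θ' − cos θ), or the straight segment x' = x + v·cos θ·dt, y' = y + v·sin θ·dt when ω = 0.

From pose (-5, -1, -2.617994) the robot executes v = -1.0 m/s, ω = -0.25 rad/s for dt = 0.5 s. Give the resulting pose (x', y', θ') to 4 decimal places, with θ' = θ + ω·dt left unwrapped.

θ' = -2.6180 + -0.25·0.5 = -2.7430
R = v/ω = -1.0/-0.25 = 4.0000
x' = -5 + 4.0000·(sin -2.7430 − sin -2.6180) = -4.5525
y' = -1 − 4.0000·(cos -2.7430 − cos -2.6180) = -0.7777

(-4.5525, -0.7777, -2.7430)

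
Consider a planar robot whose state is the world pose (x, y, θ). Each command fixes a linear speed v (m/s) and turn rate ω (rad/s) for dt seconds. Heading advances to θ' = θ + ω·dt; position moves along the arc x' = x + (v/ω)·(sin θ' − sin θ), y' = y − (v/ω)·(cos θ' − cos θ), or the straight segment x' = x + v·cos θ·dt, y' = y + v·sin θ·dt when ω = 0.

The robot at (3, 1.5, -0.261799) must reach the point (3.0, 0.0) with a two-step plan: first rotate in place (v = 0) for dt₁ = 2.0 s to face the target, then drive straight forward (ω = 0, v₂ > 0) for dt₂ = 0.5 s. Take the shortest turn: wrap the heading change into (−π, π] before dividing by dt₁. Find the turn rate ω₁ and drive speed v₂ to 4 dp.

ω₁ = -0.6545, v₂ = 3.0000

heading to target = atan2(0−1.5, 3−3) = -1.5708
Δθ = wrap(-1.5708 − -0.2618) = -1.3090; ω₁ = Δθ/dt₁ = -0.6545
distance = √((3−3)² + (0−1.5)²) = 1.5000; v₂ = distance/dt₂ = 3.0000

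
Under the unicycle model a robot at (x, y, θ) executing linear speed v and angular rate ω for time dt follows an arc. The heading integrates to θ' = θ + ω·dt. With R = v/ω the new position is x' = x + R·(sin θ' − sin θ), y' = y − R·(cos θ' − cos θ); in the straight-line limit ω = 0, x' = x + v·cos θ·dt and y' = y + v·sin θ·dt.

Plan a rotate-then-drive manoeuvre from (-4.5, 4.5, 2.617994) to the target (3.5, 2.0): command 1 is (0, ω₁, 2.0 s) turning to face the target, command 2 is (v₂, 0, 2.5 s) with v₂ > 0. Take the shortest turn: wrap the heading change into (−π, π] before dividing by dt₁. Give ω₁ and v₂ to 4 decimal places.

ω₁ = -1.4604, v₂ = 3.3526

heading to target = atan2(2−4.5, 3.5−-4.5) = -0.3029
Δθ = wrap(-0.3029 − 2.6180) = -2.9209; ω₁ = Δθ/dt₁ = -1.4604
distance = √((3.5−-4.5)² + (2−4.5)²) = 8.3815; v₂ = distance/dt₂ = 3.3526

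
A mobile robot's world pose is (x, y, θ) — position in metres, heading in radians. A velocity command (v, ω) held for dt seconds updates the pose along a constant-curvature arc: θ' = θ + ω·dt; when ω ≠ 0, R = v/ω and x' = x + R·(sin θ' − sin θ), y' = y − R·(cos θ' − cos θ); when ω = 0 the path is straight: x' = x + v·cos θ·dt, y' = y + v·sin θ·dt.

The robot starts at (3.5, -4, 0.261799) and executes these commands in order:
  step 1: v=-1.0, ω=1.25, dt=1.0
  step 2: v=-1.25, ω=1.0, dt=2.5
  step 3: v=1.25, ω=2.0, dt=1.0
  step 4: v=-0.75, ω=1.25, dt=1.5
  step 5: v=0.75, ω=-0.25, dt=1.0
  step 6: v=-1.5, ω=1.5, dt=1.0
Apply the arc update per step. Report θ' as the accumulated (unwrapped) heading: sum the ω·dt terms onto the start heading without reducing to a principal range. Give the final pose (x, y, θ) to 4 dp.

(5.4229, -7.6373, 9.1368)

step 1: θ'=1.5118 (R=-0.8000) → pose (2.9084, -4.7256, 1.5118)
step 2: θ'=4.0118 (R=-1.2500) → pose (5.1118, -5.6051, 4.0118)
step 3: θ'=6.0118 (R=0.6250) → pose (5.4221, -6.6102, 6.0118)
step 4: θ'=7.8868 (R=-0.6000) → pose (4.6616, -7.2079, 7.8868)
step 5: θ'=7.6368 (R=-3.0000) → pose (4.7304, -6.4630, 7.6368)
step 6: θ'=9.1368 (R=-1.0000) → pose (5.4229, -7.6373, 9.1368)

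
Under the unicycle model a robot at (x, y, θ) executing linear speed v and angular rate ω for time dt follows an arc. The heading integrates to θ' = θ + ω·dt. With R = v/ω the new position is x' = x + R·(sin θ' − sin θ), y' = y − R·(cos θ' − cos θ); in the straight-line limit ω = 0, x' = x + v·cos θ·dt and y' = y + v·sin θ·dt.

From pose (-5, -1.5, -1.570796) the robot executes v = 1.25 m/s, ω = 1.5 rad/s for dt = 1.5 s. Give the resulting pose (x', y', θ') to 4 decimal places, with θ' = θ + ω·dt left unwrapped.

(-3.6432, -2.1484, 0.6792)

θ' = -1.5708 + 1.5·1.5 = 0.6792
R = v/ω = 1.25/1.5 = 0.8333
x' = -5 + 0.8333·(sin 0.6792 − sin -1.5708) = -3.6432
y' = -1.5 − 0.8333·(cos 0.6792 − cos -1.5708) = -2.1484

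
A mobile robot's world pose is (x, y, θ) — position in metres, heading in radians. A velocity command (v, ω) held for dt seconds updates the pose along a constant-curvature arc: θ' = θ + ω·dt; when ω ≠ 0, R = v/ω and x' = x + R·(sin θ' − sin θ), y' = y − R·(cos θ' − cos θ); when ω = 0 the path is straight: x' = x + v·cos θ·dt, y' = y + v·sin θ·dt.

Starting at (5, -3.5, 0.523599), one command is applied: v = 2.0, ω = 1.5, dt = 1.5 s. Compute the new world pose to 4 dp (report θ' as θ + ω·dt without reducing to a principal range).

(4.8130, -1.1012, 2.7736)

θ' = 0.5236 + 1.5·1.5 = 2.7736
R = v/ω = 2.0/1.5 = 1.3333
x' = 5 + 1.3333·(sin 2.7736 − sin 0.5236) = 4.8130
y' = -3.5 − 1.3333·(cos 2.7736 − cos 0.5236) = -1.1012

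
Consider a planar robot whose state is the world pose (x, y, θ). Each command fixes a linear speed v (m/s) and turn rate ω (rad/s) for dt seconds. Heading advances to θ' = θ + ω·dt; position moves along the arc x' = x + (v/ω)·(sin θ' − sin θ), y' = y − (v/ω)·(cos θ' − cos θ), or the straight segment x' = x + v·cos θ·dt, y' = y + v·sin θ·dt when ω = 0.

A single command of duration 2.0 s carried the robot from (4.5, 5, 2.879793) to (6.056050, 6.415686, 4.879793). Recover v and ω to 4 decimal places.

v = -1.2500, ω = 1.0000

Δθ = 4.879793 − 2.879793 = 2.000000
ω = Δθ/dt = 2.000000/2.0 = 1.0000
R = Δx/(sin θ' − sin θ) = -1.2500
v = R·ω = -1.2500·1.0000 = -1.2500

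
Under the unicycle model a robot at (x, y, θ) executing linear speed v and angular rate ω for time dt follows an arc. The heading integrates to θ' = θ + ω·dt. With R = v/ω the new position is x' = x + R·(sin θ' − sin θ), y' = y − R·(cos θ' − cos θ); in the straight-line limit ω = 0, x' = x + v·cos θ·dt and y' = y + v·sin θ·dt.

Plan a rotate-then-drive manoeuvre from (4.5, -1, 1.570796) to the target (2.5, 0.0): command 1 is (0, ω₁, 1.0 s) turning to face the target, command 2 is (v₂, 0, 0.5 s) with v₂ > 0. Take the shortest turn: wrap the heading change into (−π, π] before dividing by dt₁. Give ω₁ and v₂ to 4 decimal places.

heading to target = atan2(0−-1, 2.5−4.5) = 2.6779
Δθ = wrap(2.6779 − 1.5708) = 1.1071; ω₁ = Δθ/dt₁ = 1.1071
distance = √((2.5−4.5)² + (0−-1)²) = 2.2361; v₂ = distance/dt₂ = 4.4721

ω₁ = 1.1071, v₂ = 4.4721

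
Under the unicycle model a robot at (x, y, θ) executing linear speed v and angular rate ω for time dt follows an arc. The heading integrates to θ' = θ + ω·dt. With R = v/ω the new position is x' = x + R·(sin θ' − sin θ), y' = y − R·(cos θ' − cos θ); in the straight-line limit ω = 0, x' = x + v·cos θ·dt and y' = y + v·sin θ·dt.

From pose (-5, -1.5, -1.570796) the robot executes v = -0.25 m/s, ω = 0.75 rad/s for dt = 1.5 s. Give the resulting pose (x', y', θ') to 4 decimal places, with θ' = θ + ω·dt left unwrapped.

θ' = -1.5708 + 0.75·1.5 = -0.4458
R = v/ω = -0.25/0.75 = -0.3333
x' = -5 + -0.3333·(sin -0.4458 − sin -1.5708) = -5.1896
y' = -1.5 − -0.3333·(cos -0.4458 − cos -1.5708) = -1.1992

(-5.1896, -1.1992, -0.4458)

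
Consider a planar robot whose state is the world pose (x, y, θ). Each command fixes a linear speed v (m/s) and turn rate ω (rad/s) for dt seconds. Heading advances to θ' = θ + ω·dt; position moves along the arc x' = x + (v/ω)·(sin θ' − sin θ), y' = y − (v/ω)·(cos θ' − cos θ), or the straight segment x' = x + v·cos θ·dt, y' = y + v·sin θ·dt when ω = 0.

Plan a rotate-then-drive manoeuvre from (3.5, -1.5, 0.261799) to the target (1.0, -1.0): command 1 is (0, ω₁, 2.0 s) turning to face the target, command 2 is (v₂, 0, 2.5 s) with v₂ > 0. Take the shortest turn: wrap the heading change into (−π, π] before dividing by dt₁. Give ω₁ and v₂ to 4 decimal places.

ω₁ = 1.3412, v₂ = 1.0198

heading to target = atan2(-1−-1.5, 1−3.5) = 2.9442
Δθ = wrap(2.9442 − 0.2618) = 2.6824; ω₁ = Δθ/dt₁ = 1.3412
distance = √((1−3.5)² + (-1−-1.5)²) = 2.5495; v₂ = distance/dt₂ = 1.0198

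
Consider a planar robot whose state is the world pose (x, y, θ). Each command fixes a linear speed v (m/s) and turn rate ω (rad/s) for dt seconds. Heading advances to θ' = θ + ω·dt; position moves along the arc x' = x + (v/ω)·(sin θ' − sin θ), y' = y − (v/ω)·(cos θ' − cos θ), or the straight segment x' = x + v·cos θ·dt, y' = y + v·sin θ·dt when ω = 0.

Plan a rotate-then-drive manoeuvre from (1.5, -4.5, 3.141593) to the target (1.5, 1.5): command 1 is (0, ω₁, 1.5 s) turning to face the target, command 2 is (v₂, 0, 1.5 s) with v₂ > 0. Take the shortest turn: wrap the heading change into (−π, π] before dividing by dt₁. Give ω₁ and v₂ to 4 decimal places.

ω₁ = -1.0472, v₂ = 4.0000

heading to target = atan2(1.5−-4.5, 1.5−1.5) = 1.5708
Δθ = wrap(1.5708 − 3.1416) = -1.5708; ω₁ = Δθ/dt₁ = -1.0472
distance = √((1.5−1.5)² + (1.5−-4.5)²) = 6.0000; v₂ = distance/dt₂ = 4.0000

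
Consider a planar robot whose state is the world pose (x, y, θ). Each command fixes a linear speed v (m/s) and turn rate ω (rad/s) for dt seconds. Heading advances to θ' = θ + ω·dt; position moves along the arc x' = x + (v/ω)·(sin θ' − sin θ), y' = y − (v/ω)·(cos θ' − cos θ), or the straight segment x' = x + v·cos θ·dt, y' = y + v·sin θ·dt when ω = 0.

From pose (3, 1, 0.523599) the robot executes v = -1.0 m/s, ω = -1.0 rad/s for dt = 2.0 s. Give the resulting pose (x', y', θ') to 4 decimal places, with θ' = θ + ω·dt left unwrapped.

(1.5045, 1.7718, -1.4764)

θ' = 0.5236 + -1.0·2.0 = -1.4764
R = v/ω = -1.0/-1.0 = 1.0000
x' = 3 + 1.0000·(sin -1.4764 − sin 0.5236) = 1.5045
y' = 1 − 1.0000·(cos -1.4764 − cos 0.5236) = 1.7718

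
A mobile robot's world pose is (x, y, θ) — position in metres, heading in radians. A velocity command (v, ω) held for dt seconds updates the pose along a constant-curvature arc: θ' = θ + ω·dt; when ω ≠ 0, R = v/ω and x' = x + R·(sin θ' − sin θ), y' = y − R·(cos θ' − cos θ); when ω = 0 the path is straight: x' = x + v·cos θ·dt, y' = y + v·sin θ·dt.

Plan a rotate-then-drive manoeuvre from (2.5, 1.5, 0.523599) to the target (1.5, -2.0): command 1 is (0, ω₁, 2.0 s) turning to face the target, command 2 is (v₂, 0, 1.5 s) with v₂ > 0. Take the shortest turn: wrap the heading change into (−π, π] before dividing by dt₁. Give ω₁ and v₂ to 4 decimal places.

ω₁ = -1.1863, v₂ = 2.4267

heading to target = atan2(-2−1.5, 1.5−2.5) = -1.8491
Δθ = wrap(-1.8491 − 0.5236) = -2.3727; ω₁ = Δθ/dt₁ = -1.1863
distance = √((1.5−2.5)² + (-2−1.5)²) = 3.6401; v₂ = distance/dt₂ = 2.4267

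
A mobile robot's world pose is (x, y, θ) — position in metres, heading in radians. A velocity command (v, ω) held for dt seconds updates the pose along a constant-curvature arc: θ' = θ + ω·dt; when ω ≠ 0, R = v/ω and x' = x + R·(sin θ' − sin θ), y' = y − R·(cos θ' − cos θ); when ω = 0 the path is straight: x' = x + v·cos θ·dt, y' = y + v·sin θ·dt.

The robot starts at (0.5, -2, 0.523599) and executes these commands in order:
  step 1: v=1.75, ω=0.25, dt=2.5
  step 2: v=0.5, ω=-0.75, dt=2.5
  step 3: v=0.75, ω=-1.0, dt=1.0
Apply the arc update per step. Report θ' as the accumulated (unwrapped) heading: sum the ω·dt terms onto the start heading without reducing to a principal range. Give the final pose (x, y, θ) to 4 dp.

(4.6791, 0.7421, -1.7264)

step 1: θ'=1.1486 (R=7.0000) → pose (3.3853, 1.1938, 1.1486)
step 2: θ'=-0.7264 (R=-0.6667) → pose (4.4363, 1.4190, -0.7264)
step 3: θ'=-1.7264 (R=-0.7500) → pose (4.6791, 0.7421, -1.7264)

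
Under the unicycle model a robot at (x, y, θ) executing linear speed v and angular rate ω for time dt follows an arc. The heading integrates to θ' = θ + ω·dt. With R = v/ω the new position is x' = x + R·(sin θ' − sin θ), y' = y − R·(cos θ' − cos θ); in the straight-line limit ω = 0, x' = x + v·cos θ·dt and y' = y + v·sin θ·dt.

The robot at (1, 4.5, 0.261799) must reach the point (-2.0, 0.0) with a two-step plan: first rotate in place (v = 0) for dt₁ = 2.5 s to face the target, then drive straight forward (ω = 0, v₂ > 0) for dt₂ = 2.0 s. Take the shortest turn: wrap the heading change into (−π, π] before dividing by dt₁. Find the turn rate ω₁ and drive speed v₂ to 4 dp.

heading to target = atan2(0−4.5, -2−1) = -2.1588
Δθ = wrap(-2.1588 − 0.2618) = -2.4206; ω₁ = Δθ/dt₁ = -0.9682
distance = √((-2−1)² + (0−4.5)²) = 5.4083; v₂ = distance/dt₂ = 2.7042

ω₁ = -0.9682, v₂ = 2.7042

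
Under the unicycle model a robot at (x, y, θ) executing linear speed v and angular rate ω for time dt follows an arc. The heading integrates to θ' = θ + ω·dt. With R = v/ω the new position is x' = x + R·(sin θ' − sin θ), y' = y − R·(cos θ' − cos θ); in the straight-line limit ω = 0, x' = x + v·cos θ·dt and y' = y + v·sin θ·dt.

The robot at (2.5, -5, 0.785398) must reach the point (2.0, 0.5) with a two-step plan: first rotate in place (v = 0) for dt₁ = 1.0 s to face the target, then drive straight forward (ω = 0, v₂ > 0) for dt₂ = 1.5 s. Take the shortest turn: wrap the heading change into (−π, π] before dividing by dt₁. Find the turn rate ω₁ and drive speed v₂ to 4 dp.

ω₁ = 0.8761, v₂ = 3.6818

heading to target = atan2(0.5−-5, 2−2.5) = 1.6615
Δθ = wrap(1.6615 − 0.7854) = 0.8761; ω₁ = Δθ/dt₁ = 0.8761
distance = √((2−2.5)² + (0.5−-5)²) = 5.5227; v₂ = distance/dt₂ = 3.6818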